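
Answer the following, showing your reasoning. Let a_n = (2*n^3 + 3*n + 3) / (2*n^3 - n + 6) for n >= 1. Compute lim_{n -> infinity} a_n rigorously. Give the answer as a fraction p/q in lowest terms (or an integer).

Divide numerator and denominator by n^3, the highest power:
numerator / n^3 = 2 + 3/n^2 + 3/n^3
denominator / n^3 = 2 - 1/n^2 + 6/n^3
As n -> infinity, all terms of the form c/n^k (k >= 1) tend to 0.
So numerator / n^3 -> 2 and denominator / n^3 -> 2.
Therefore lim a_n = 1.

1


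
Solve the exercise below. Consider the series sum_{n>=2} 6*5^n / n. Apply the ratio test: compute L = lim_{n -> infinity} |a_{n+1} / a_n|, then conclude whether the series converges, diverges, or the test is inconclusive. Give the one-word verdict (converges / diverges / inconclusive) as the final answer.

Let a_n denote the general term. Form the ratio a_{n+1}/a_n and simplify:
a_{n+1}/a_n = 5*n/(n + 1)
Take the limit as n -> infinity: L = 5.
Since L = 5 > 1 (or L = infinity), the ratio test implies the series diverges.

diverges


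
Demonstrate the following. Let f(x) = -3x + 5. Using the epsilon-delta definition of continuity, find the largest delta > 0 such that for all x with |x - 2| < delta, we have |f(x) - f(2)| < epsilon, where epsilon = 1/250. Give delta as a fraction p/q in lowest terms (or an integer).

We compute f(2) = -3*(2) + 5 = -1.
|f(x) - f(2)| = |-3x + 5 - (-1)| = |-3(x - 2)| = 3|x - 2|.
We need 3|x - 2| < 1/250, i.e. |x - 2| < 1/250 / 3 = 1/750.
So any delta <= 1/750 works. Conversely, if delta > 1/750, then x = 2 + 1/750 satisfies |x - 2| = 1/750 < delta but |f(x) - f(2)| = 3 * 1/750 = 1/250, which is not < 1/250; so no larger delta works.
Hence the largest such delta is 1/750.

1/750


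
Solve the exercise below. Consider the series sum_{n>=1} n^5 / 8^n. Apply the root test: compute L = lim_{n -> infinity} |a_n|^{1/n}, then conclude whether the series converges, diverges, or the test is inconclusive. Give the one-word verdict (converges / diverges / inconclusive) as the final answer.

Let a_n denote the general term. Form |a_n|^(1/n) and simplify:
|a_n|^(1/n) = n^(5/n)/8
Take the limit as n -> infinity: L = 1/8.
Since L = 1/8 < 1, the root test implies convergence.

converges


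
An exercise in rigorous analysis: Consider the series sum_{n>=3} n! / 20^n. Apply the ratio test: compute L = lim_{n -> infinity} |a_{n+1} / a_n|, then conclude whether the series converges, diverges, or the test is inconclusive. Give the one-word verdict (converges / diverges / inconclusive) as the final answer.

Let a_n denote the general term. Form the ratio a_{n+1}/a_n and simplify:
a_{n+1}/a_n = n/20 + 1/20
Take the limit as n -> infinity: L = infinity.
Since L = infinity > 1 (or L = infinity), the ratio test implies the series diverges.

diverges


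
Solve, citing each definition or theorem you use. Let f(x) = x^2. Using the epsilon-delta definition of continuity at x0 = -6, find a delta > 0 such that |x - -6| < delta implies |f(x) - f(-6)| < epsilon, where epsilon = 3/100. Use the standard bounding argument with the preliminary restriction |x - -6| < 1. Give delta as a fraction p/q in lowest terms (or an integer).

Factor: |x^2 - (-6)^2| = |x - -6| * |x + -6|.
Impose |x - -6| < 1 first. Then |x + -6| = |(x - -6) + 2*(-6)| <= |x - -6| + 2*|-6| < 1 + 12 = 13.
So |x^2 - (-6)^2| < delta * 13.
We need delta * 13 <= 3/100, i.e. delta <= 3/100/13 = 3/1300.
Since 3/1300 < 1, this is tighter than 1; take delta = 3/1300.
So delta = 3/1300 works.

3/1300


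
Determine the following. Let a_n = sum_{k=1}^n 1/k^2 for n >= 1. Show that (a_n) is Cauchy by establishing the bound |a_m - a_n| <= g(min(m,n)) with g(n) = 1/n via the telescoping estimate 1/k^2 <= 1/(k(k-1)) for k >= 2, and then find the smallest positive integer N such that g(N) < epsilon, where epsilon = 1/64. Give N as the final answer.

For m > n >= 1: |a_m - a_n| = sum_{k=n+1}^m 1/k^2.
Use 1/k^2 <= 1/(k(k-1)) = 1/(k-1) - 1/k for k >= 2:
sum_{k=n+1}^m 1/k^2 <= sum_{k=n+1}^m (1/(k-1) - 1/k) = 1/n - 1/m <= 1/n.
By symmetry the same bound holds with n,m swapped, so |a_m - a_n| <= 1/min(m,n) = g(min(m,n)). Since g(n) -> 0, (a_n) is Cauchy.
Now solve g(N) < 1/64: 1/N < 1/64 <=> N > 1/(1/64) = 64.
The smallest integer strictly greater than 64 is N = 65.
Check: g(65) = 1/65 < 1/64; g(64) = 1/64 >= 1/64. So N = 65.

65


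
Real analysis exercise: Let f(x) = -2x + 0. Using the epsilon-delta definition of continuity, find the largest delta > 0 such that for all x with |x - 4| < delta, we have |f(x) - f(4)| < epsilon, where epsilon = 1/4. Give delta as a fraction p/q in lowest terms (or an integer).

We compute f(4) = -2*(4) + 0 = -8.
|f(x) - f(4)| = |-2x + 0 - (-8)| = |-2(x - 4)| = 2|x - 4|.
We need 2|x - 4| < 1/4, i.e. |x - 4| < 1/4 / 2 = 1/8.
So any delta <= 1/8 works. Conversely, if delta > 1/8, then x = 4 + 1/8 satisfies |x - 4| = 1/8 < delta but |f(x) - f(4)| = 2 * 1/8 = 1/4, which is not < 1/4; so no larger delta works.
Hence the largest such delta is 1/8.

1/8


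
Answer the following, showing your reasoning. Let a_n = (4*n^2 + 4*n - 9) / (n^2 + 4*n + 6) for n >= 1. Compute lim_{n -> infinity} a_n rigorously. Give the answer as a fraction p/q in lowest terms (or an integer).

Divide numerator and denominator by n^2, the highest power:
numerator / n^2 = 4 + 4/n - 9/n^2
denominator / n^2 = 1 + 4/n + 6/n^2
As n -> infinity, all terms of the form c/n^k (k >= 1) tend to 0.
So numerator / n^2 -> 4 and denominator / n^2 -> 1.
Therefore lim a_n = 4.

4


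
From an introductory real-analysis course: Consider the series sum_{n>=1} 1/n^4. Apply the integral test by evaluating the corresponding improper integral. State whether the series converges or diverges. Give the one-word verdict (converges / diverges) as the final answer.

Let f(x) = x^(-4). Then f is positive, continuous, and decreasing on [1, infinity), so the integral test applies.
Compute the improper integral int_{1}^infinity f(x) dx:
  antiderivative F(x) = -1/(3*x^3).
  As x -> infinity, F(x) -> 0 (since p = 4 > 1).
  So int = F(infinity) - F(1) = 0 - (-1/3) = 1/3.
  Finite, so by the integral test, the series converges.

converges


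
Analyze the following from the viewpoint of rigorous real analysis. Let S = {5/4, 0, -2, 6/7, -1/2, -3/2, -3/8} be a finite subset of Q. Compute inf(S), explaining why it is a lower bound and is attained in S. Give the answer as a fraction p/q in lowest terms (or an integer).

S is finite, so inf(S) = min(S).
Sorted increasing:
-2, -3/2, -1/2, -3/8, 0, 6/7, 5/4
The extremum is -2.
For every x in S, x >= -2. And -2 is in S, so it is attained.
Therefore inf(S) = -2.

-2


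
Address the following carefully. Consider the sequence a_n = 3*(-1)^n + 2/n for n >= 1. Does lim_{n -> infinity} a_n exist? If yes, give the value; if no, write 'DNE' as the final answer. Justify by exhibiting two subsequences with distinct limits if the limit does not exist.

Examine the behaviour of a_n along subsequences.
a_{2k} = 3 + 2/(2k) -> 3. a_{2k+1} = -3 + 2/(2k+1) -> -3.
Since these two subsequential limits are 3 and -3, distinct, the full sequence cannot converge (a convergent sequence has all subsequences tending to the same limit). So lim a_n does not exist.

DNE


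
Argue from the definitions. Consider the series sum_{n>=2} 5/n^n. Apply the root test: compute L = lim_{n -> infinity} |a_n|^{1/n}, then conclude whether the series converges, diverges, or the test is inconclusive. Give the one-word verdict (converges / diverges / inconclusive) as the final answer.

Let a_n denote the general term. Form |a_n|^(1/n) and simplify:
|a_n|^(1/n) = 5^(1/n)/n
Take the limit as n -> infinity: L = 0.
Since L = 0 < 1, the root test implies convergence.

converges


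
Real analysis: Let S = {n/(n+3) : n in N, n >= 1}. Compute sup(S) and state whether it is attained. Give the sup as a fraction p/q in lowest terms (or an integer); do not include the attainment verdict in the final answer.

Analysis:
- Values: 1/4, 2/5, 1/2, 4/7, ... strictly increasing.
- Minimum is 1/4 (n=1); inf = 1/4 (attained).
- n/(n+3) = 1 - 3/(n+3) -> 1 from below as n -> infinity, and never equals 1.
- So sup = 1 (not attained).
Conclusion: sup(S) = 1, not attained in S.

1


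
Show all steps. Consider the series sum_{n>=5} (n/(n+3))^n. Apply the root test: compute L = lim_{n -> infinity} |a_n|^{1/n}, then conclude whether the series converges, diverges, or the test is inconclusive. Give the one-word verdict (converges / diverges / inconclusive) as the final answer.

Let a_n denote the general term. Form |a_n|^(1/n) and simplify:
|a_n|^(1/n) = n/(n + 3)
Take the limit as n -> infinity: L = 1.
Since L = 1, the root test is inconclusive. (In fact a_n = (n/(n+3))^n -> e^(-3) != 0, so the nth-term test shows divergence; but the root test itself gives no conclusion.)

inconclusive


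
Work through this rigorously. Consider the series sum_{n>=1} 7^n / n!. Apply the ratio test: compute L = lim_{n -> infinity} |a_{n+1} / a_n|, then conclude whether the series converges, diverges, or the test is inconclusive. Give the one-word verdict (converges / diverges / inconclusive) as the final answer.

Let a_n denote the general term. Form the ratio a_{n+1}/a_n and simplify:
a_{n+1}/a_n = 7/(n + 1)
Take the limit as n -> infinity: L = 0.
Since L = 0 < 1, the ratio test implies the series converges.

converges


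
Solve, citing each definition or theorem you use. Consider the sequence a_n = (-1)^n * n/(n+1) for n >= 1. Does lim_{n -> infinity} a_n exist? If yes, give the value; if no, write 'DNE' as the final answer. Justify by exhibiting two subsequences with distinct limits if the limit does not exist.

Examine the behaviour of a_n along subsequences.
a_{2k} = 2k/(2k+1) -> 1. a_{2k+1} = -(2k+1)/(2k+2) -> -1.
Since these two subsequential limits are 1 and -1, distinct, the full sequence cannot converge (a convergent sequence has all subsequences tending to the same limit). So lim a_n does not exist.

DNE


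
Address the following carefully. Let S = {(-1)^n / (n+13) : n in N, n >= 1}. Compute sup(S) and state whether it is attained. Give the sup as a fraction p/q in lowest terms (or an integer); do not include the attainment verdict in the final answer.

Analysis:
- Values: -1/14, 1/15, -1/16, 1/17, -1/18, ...
- Positive terms (even n): 1/(2+13), 1/(4+13), ... decreasing -> max = 1/15 (n=2).
- Negative terms (odd n): -1/(1+13), -1/(3+13), ... increasing -> min = -1/14 (n=1).
- So sup = 1/15 (attained at n=2); inf = -1/14 (attained at n=1).
Conclusion: sup(S) = 1/15, attained in S.

1/15


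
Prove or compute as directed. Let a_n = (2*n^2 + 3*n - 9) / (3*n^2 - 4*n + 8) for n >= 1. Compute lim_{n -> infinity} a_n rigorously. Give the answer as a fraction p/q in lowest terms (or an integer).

Divide numerator and denominator by n^2, the highest power:
numerator / n^2 = 2 + 3/n - 9/n^2
denominator / n^2 = 3 - 4/n + 8/n^2
As n -> infinity, all terms of the form c/n^k (k >= 1) tend to 0.
So numerator / n^2 -> 2 and denominator / n^2 -> 3.
Therefore lim a_n = 2/3.

2/3


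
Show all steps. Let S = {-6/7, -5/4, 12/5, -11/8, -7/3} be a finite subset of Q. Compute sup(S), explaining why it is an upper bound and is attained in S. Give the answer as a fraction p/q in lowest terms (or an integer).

S is finite, so sup(S) = max(S).
Sorted decreasing:
12/5, -6/7, -5/4, -11/8, -7/3
The extremum is 12/5.
For every x in S, x <= 12/5. And 12/5 is in S, so it is attained.
Therefore sup(S) = 12/5.

12/5


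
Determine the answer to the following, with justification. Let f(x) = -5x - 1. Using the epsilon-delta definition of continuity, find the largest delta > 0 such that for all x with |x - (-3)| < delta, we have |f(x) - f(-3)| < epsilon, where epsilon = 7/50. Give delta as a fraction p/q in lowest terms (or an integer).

We compute f(-3) = -5*(-3) - 1 = 14.
|f(x) - f(-3)| = |-5x - 1 - (14)| = |-5(x - (-3))| = 5|x - (-3)|.
We need 5|x - (-3)| < 7/50, i.e. |x - (-3)| < 7/50 / 5 = 7/250.
So any delta <= 7/250 works. Conversely, if delta > 7/250, then x = -3 + 7/250 satisfies |x - (-3)| = 7/250 < delta but |f(x) - f(-3)| = 5 * 7/250 = 7/50, which is not < 7/50; so no larger delta works.
Hence the largest such delta is 7/250.

7/250


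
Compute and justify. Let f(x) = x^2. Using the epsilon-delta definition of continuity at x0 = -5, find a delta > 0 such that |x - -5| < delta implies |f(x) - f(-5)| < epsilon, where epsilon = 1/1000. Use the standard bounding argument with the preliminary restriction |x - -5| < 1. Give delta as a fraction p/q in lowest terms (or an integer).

Factor: |x^2 - (-5)^2| = |x - -5| * |x + -5|.
Impose |x - -5| < 1 first. Then |x + -5| = |(x - -5) + 2*(-5)| <= |x - -5| + 2*|-5| < 1 + 10 = 11.
So |x^2 - (-5)^2| < delta * 11.
We need delta * 11 <= 1/1000, i.e. delta <= 1/1000/11 = 1/11000.
Since 1/11000 < 1, this is tighter than 1; take delta = 1/11000.
So delta = 1/11000 works.

1/11000


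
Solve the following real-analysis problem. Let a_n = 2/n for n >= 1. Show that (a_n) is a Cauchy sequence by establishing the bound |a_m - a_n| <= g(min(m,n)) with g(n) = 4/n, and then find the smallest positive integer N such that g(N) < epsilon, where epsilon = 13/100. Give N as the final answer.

For any m, n >= 1, by the triangle inequality:
|a_m - a_n| = |2/m - 2/n| <= 2*1/m + 2*1/n <= 4/min(m,n).
So g(n) = 4/n bounds the Cauchy difference. Since g(n) -> 0, (a_n) is Cauchy.
Now solve g(N) < 13/100: 4/N < 13/100 <=> N > 4 / (13/100) = 400/13.
The smallest integer strictly greater than 400/13 is N = 31.
Check: g(31) = 4/31 = 4/31 < 13/100; g(30) = 2/15 >= 13/100. So N = 31.

31


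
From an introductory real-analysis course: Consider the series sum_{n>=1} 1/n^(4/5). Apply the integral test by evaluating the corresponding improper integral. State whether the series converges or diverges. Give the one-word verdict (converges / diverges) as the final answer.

Let f(x) = x^(-4/5). Then f is positive, continuous, and decreasing on [1, infinity), so the integral test applies.
Compute the improper integral int_{1}^infinity f(x) dx:
  antiderivative F(x) = 5*x^(1/5).
  As x -> infinity, F(x) -> infinity (since p = 4/5 < 1).
  So the integral diverges. By the integral test, the series diverges.

diverges


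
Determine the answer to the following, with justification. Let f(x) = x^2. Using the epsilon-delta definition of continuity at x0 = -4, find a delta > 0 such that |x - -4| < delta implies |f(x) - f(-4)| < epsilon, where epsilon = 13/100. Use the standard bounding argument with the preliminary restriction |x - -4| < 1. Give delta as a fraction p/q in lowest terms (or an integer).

Factor: |x^2 - (-4)^2| = |x - -4| * |x + -4|.
Impose |x - -4| < 1 first. Then |x + -4| = |(x - -4) + 2*(-4)| <= |x - -4| + 2*|-4| < 1 + 8 = 9.
So |x^2 - (-4)^2| < delta * 9.
We need delta * 9 <= 13/100, i.e. delta <= 13/100/9 = 13/900.
Since 13/900 < 1, this is tighter than 1; take delta = 13/900.
So delta = 13/900 works.

13/900


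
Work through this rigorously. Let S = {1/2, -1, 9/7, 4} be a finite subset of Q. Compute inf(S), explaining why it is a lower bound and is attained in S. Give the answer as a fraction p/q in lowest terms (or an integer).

S is finite, so inf(S) = min(S).
Sorted increasing:
-1, 1/2, 9/7, 4
The extremum is -1.
For every x in S, x >= -1. And -1 is in S, so it is attained.
Therefore inf(S) = -1.

-1


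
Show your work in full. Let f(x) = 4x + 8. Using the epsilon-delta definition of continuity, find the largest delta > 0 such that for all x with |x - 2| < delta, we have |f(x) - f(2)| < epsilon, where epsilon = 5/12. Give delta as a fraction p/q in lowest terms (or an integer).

We compute f(2) = 4*(2) + 8 = 16.
|f(x) - f(2)| = |4x + 8 - (16)| = |4(x - 2)| = 4|x - 2|.
We need 4|x - 2| < 5/12, i.e. |x - 2| < 5/12 / 4 = 5/48.
So any delta <= 5/48 works. Conversely, if delta > 5/48, then x = 2 + 5/48 satisfies |x - 2| = 5/48 < delta but |f(x) - f(2)| = 4 * 5/48 = 5/12, which is not < 5/12; so no larger delta works.
Hence the largest such delta is 5/48.

5/48


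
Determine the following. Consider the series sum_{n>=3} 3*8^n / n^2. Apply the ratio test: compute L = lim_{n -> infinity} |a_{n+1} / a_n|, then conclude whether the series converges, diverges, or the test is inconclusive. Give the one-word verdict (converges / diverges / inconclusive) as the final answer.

Let a_n denote the general term. Form the ratio a_{n+1}/a_n and simplify:
a_{n+1}/a_n = 8*n^2/(n + 1)^2
Take the limit as n -> infinity: L = 8.
Since L = 8 > 1 (or L = infinity), the ratio test implies the series diverges.

diverges


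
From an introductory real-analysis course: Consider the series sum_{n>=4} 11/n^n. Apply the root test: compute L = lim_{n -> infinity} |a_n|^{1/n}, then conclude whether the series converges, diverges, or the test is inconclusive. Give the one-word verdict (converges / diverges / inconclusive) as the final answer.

Let a_n denote the general term. Form |a_n|^(1/n) and simplify:
|a_n|^(1/n) = 11^(1/n)/n
Take the limit as n -> infinity: L = 0.
Since L = 0 < 1, the root test implies convergence.

converges


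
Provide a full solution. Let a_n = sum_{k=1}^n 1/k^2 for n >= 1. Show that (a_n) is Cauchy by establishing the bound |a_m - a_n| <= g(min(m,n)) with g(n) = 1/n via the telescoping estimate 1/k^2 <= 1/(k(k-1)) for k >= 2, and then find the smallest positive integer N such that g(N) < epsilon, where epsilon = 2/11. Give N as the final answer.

For m > n >= 1: |a_m - a_n| = sum_{k=n+1}^m 1/k^2.
Use 1/k^2 <= 1/(k(k-1)) = 1/(k-1) - 1/k for k >= 2:
sum_{k=n+1}^m 1/k^2 <= sum_{k=n+1}^m (1/(k-1) - 1/k) = 1/n - 1/m <= 1/n.
By symmetry the same bound holds with n,m swapped, so |a_m - a_n| <= 1/min(m,n) = g(min(m,n)). Since g(n) -> 0, (a_n) is Cauchy.
Now solve g(N) < 2/11: 1/N < 2/11 <=> N > 1/(2/11) = 11/2.
The smallest integer strictly greater than 11/2 is N = 6.
Check: g(6) = 1/6 < 2/11; g(5) = 1/5 >= 2/11. So N = 6.

6


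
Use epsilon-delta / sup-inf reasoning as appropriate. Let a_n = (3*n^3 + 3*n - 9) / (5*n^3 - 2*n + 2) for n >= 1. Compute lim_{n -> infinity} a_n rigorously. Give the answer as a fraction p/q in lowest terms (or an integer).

Divide numerator and denominator by n^3, the highest power:
numerator / n^3 = 3 + 3/n^2 - 9/n^3
denominator / n^3 = 5 - 2/n^2 + 2/n^3
As n -> infinity, all terms of the form c/n^k (k >= 1) tend to 0.
So numerator / n^3 -> 3 and denominator / n^3 -> 5.
Therefore lim a_n = 3/5.

3/5


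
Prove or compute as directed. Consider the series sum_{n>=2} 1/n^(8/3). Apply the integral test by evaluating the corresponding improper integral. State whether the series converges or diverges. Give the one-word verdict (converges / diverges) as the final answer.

Let f(x) = x^(-8/3). Then f is positive, continuous, and decreasing on [2, infinity), so the integral test applies.
Compute the improper integral int_{2}^infinity f(x) dx:
  antiderivative F(x) = -3/(5*x^(5/3)).
  As x -> infinity, F(x) -> 0 (since p = 8/3 > 1).
  So int = F(infinity) - F(2) = 0 - (-3*2^(1/3)/20) = 3*2^(1/3)/20.
  Finite, so by the integral test, the series converges.

converges


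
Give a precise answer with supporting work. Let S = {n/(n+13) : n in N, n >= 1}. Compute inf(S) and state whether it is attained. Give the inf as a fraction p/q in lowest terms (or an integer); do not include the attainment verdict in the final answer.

Analysis:
- Values: 1/14, 2/15, 3/16, 4/17, ... strictly increasing.
- Minimum is 1/14 (n=1); inf = 1/14 (attained).
- n/(n+13) = 1 - 13/(n+13) -> 1 from below as n -> infinity, and never equals 1.
- So sup = 1 (not attained).
Conclusion: inf(S) = 1/14, attained in S.

1/14


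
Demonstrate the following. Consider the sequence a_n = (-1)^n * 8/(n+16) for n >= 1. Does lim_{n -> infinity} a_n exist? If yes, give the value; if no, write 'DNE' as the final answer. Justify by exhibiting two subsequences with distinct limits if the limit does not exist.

Examine the behaviour of a_n along subsequences.
Even-n subsequence a_{2k} = 8/(2k+16) -> 0. Odd-n subsequence a_{2k+1} = -8/(2k+17) -> 0. Both tend to 0, which suggests the limit is 0; verify directly.
|a_n - 0| = 8/(n+16) < 8/n for every n >= 1.
Given epsilon > 0, choose a positive integer N > 8/epsilon. Then for all n >= N, |a_n| < 8/n <= 8/N < epsilon.
So by the definition of the limit, lim a_n exists and equals 0.

0


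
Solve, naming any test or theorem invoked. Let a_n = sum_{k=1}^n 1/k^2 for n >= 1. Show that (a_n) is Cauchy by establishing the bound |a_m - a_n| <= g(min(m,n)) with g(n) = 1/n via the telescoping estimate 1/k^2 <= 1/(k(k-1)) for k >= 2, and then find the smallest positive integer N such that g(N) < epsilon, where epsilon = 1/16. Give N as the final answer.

For m > n >= 1: |a_m - a_n| = sum_{k=n+1}^m 1/k^2.
Use 1/k^2 <= 1/(k(k-1)) = 1/(k-1) - 1/k for k >= 2:
sum_{k=n+1}^m 1/k^2 <= sum_{k=n+1}^m (1/(k-1) - 1/k) = 1/n - 1/m <= 1/n.
By symmetry the same bound holds with n,m swapped, so |a_m - a_n| <= 1/min(m,n) = g(min(m,n)). Since g(n) -> 0, (a_n) is Cauchy.
Now solve g(N) < 1/16: 1/N < 1/16 <=> N > 1/(1/16) = 16.
The smallest integer strictly greater than 16 is N = 17.
Check: g(17) = 1/17 < 1/16; g(16) = 1/16 >= 1/16. So N = 17.

17


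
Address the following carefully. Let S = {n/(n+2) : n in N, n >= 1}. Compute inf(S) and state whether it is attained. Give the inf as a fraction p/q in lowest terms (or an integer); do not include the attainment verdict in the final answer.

Analysis:
- Values: 1/3, 1/2, 3/5, 2/3, ... strictly increasing.
- Minimum is 1/3 (n=1); inf = 1/3 (attained).
- n/(n+2) = 1 - 2/(n+2) -> 1 from below as n -> infinity, and never equals 1.
- So sup = 1 (not attained).
Conclusion: inf(S) = 1/3, attained in S.

1/3


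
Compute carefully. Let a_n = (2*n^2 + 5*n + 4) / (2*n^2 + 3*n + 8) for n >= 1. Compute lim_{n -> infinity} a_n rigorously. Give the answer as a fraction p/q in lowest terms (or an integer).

Divide numerator and denominator by n^2, the highest power:
numerator / n^2 = 2 + 5/n + 4/n^2
denominator / n^2 = 2 + 3/n + 8/n^2
As n -> infinity, all terms of the form c/n^k (k >= 1) tend to 0.
So numerator / n^2 -> 2 and denominator / n^2 -> 2.
Therefore lim a_n = 1.

1


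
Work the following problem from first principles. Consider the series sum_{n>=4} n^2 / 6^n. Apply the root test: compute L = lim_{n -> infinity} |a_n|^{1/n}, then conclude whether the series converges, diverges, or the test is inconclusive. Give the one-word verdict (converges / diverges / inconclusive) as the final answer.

Let a_n denote the general term. Form |a_n|^(1/n) and simplify:
|a_n|^(1/n) = n^(2/n)/6
Take the limit as n -> infinity: L = 1/6.
Since L = 1/6 < 1, the root test implies convergence.

converges


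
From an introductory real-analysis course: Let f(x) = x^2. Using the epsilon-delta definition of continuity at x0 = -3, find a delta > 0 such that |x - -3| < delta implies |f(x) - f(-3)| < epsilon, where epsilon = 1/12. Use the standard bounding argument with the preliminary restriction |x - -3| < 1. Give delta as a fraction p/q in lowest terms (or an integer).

Factor: |x^2 - (-3)^2| = |x - -3| * |x + -3|.
Impose |x - -3| < 1 first. Then |x + -3| = |(x - -3) + 2*(-3)| <= |x - -3| + 2*|-3| < 1 + 6 = 7.
So |x^2 - (-3)^2| < delta * 7.
We need delta * 7 <= 1/12, i.e. delta <= 1/12/7 = 1/84.
Since 1/84 < 1, this is tighter than 1; take delta = 1/84.
So delta = 1/84 works.

1/84


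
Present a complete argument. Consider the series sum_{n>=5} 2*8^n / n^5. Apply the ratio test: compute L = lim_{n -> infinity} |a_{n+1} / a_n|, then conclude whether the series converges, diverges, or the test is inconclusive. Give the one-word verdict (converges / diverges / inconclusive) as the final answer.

Let a_n denote the general term. Form the ratio a_{n+1}/a_n and simplify:
a_{n+1}/a_n = 8*n^5/(n + 1)^5
Take the limit as n -> infinity: L = 8.
Since L = 8 > 1 (or L = infinity), the ratio test implies the series diverges.

diverges


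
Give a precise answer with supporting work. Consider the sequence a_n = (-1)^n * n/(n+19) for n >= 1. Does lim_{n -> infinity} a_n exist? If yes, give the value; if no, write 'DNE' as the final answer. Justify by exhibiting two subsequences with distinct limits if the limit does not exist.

Examine the behaviour of a_n along subsequences.
a_{2k} = 2k/(2k+19) -> 1. a_{2k+1} = -(2k+1)/(2k+20) -> -1.
Since these two subsequential limits are 1 and -1, distinct, the full sequence cannot converge (a convergent sequence has all subsequences tending to the same limit). So lim a_n does not exist.

DNE


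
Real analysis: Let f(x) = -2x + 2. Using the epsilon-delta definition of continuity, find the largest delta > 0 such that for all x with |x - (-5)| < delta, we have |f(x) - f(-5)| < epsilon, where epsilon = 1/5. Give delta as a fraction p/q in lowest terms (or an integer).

We compute f(-5) = -2*(-5) + 2 = 12.
|f(x) - f(-5)| = |-2x + 2 - (12)| = |-2(x - (-5))| = 2|x - (-5)|.
We need 2|x - (-5)| < 1/5, i.e. |x - (-5)| < 1/5 / 2 = 1/10.
So any delta <= 1/10 works. Conversely, if delta > 1/10, then x = -5 + 1/10 satisfies |x - (-5)| = 1/10 < delta but |f(x) - f(-5)| = 2 * 1/10 = 1/5, which is not < 1/5; so no larger delta works.
Hence the largest such delta is 1/10.

1/10


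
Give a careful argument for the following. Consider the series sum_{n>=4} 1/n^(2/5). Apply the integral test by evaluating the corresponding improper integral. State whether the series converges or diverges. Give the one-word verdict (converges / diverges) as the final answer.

Let f(x) = x^(-2/5). Then f is positive, continuous, and decreasing on [4, infinity), so the integral test applies.
Compute the improper integral int_{4}^infinity f(x) dx:
  antiderivative F(x) = 5*x^(3/5)/3.
  As x -> infinity, F(x) -> infinity (since p = 2/5 < 1).
  So the integral diverges. By the integral test, the series diverges.

diverges


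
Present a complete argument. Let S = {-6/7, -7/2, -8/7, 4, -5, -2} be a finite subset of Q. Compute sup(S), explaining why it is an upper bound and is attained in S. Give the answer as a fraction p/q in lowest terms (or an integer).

S is finite, so sup(S) = max(S).
Sorted decreasing:
4, -6/7, -8/7, -2, -7/2, -5
The extremum is 4.
For every x in S, x <= 4. And 4 is in S, so it is attained.
Therefore sup(S) = 4.

4


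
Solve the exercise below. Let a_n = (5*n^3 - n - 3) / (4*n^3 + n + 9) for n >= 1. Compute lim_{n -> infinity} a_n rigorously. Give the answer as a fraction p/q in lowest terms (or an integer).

Divide numerator and denominator by n^3, the highest power:
numerator / n^3 = 5 - 1/n^2 - 3/n^3
denominator / n^3 = 4 + n^(-2) + 9/n^3
As n -> infinity, all terms of the form c/n^k (k >= 1) tend to 0.
So numerator / n^3 -> 5 and denominator / n^3 -> 4.
Therefore lim a_n = 5/4.

5/4


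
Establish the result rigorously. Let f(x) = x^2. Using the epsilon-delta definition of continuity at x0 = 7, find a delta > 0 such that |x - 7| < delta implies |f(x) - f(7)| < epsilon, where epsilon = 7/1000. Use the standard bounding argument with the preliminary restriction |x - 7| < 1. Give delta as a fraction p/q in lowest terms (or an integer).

Factor: |x^2 - (7)^2| = |x - 7| * |x + 7|.
Impose |x - 7| < 1 first. Then |x + 7| = |(x - 7) + 2*(7)| <= |x - 7| + 2*|7| < 1 + 14 = 15.
So |x^2 - (7)^2| < delta * 15.
We need delta * 15 <= 7/1000, i.e. delta <= 7/1000/15 = 7/15000.
Since 7/15000 < 1, this is tighter than 1; take delta = 7/15000.
So delta = 7/15000 works.

7/15000


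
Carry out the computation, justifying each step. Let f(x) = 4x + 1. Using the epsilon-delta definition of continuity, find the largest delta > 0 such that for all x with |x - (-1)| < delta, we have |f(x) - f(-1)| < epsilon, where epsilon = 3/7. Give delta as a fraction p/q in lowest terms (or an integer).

We compute f(-1) = 4*(-1) + 1 = -3.
|f(x) - f(-1)| = |4x + 1 - (-3)| = |4(x - (-1))| = 4|x - (-1)|.
We need 4|x - (-1)| < 3/7, i.e. |x - (-1)| < 3/7 / 4 = 3/28.
So any delta <= 3/28 works. Conversely, if delta > 3/28, then x = -1 + 3/28 satisfies |x - (-1)| = 3/28 < delta but |f(x) - f(-1)| = 4 * 3/28 = 3/7, which is not < 3/7; so no larger delta works.
Hence the largest such delta is 3/28.

3/28


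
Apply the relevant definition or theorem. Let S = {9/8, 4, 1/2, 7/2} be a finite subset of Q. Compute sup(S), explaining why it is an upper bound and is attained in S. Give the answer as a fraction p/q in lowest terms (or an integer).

S is finite, so sup(S) = max(S).
Sorted decreasing:
4, 7/2, 9/8, 1/2
The extremum is 4.
For every x in S, x <= 4. And 4 is in S, so it is attained.
Therefore sup(S) = 4.

4


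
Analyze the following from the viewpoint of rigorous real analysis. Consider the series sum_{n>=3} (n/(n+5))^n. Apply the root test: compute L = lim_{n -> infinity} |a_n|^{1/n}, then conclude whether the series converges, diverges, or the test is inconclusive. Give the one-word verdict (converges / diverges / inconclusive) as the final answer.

Let a_n denote the general term. Form |a_n|^(1/n) and simplify:
|a_n|^(1/n) = n/(n + 5)
Take the limit as n -> infinity: L = 1.
Since L = 1, the root test is inconclusive. (In fact a_n = (n/(n+5))^n -> e^(-5) != 0, so the nth-term test shows divergence; but the root test itself gives no conclusion.)

inconclusive


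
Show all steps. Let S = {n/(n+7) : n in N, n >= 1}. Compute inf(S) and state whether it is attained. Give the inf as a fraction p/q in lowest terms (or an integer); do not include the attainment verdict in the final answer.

Analysis:
- Values: 1/8, 2/9, 3/10, 4/11, ... strictly increasing.
- Minimum is 1/8 (n=1); inf = 1/8 (attained).
- n/(n+7) = 1 - 7/(n+7) -> 1 from below as n -> infinity, and never equals 1.
- So sup = 1 (not attained).
Conclusion: inf(S) = 1/8, attained in S.

1/8


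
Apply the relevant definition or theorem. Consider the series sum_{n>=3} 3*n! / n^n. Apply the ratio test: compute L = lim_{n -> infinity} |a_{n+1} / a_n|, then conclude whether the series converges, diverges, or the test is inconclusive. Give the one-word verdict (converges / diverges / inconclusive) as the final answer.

Let a_n denote the general term. Form the ratio a_{n+1}/a_n and simplify:
a_{n+1}/a_n = (n/(n + 1))^n
Take the limit as n -> infinity: L = exp(-1).
Since L = exp(-1) < 1, the ratio test implies the series converges.

converges


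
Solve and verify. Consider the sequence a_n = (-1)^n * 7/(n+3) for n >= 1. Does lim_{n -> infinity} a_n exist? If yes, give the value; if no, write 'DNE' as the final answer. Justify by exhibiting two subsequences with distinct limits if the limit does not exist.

Examine the behaviour of a_n along subsequences.
Even-n subsequence a_{2k} = 7/(2k+3) -> 0. Odd-n subsequence a_{2k+1} = -7/(2k+4) -> 0. Both tend to 0, which suggests the limit is 0; verify directly.
|a_n - 0| = 7/(n+3) < 7/n for every n >= 1.
Given epsilon > 0, choose a positive integer N > 7/epsilon. Then for all n >= N, |a_n| < 7/n <= 7/N < epsilon.
So by the definition of the limit, lim a_n exists and equals 0.

0


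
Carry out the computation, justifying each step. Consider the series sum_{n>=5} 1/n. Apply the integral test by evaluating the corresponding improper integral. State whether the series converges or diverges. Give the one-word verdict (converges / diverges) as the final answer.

Let f(x) = 1/x. Then f is positive, continuous, and decreasing on [5, infinity), so the integral test applies.
Compute the improper integral int_{5}^infinity f(x) dx:
  antiderivative F(x) = log(x).
  As x -> infinity, log(x) -> infinity.
  So int = infinity - log(5) = infinity. By the integral test, the series diverges.

diverges


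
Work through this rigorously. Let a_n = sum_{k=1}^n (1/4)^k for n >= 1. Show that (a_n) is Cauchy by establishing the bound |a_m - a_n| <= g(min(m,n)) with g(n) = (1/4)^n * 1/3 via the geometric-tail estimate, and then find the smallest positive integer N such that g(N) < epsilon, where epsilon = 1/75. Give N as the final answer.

For m > n >= 1: |a_m - a_n| = sum_{k=n+1}^m (1/4)^k < sum_{k=n+1}^infinity (1/4)^k = (1/4)^(n+1) / (1 - 1/4) = (1/4)^n * (1/4) * (4/3) = (1/4)^n * 1/3.
So g(n) = (1/4)^n / 3. Since g(n) -> 0, (a_n) is Cauchy.
Now solve g(N) < 1/75: (1/4)^N / 3 < 1/75 <=> 4^N > 1 / (3 * 1/75) = 25.
Check powers of 4: 4^2 = 16 <= 25, 4^3 = 64 > 25.
So the smallest such N is 3. Check: g(3) = 1/(3 * 64) = 1/192 < 1/75.

3


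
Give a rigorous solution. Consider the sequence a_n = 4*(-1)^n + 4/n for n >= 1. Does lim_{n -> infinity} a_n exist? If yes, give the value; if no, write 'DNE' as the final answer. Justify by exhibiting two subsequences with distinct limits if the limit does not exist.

Examine the behaviour of a_n along subsequences.
a_{2k} = 4 + 4/(2k) -> 4. a_{2k+1} = -4 + 4/(2k+1) -> -4.
Since these two subsequential limits are 4 and -4, distinct, the full sequence cannot converge (a convergent sequence has all subsequences tending to the same limit). So lim a_n does not exist.

DNE


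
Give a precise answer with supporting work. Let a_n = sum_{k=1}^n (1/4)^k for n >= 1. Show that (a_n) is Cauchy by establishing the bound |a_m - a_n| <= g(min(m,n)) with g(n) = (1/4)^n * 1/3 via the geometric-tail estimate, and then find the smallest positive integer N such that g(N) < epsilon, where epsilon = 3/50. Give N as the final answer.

For m > n >= 1: |a_m - a_n| = sum_{k=n+1}^m (1/4)^k < sum_{k=n+1}^infinity (1/4)^k = (1/4)^(n+1) / (1 - 1/4) = (1/4)^n * (1/4) * (4/3) = (1/4)^n * 1/3.
So g(n) = (1/4)^n / 3. Since g(n) -> 0, (a_n) is Cauchy.
Now solve g(N) < 3/50: (1/4)^N / 3 < 3/50 <=> 4^N > 1 / (3 * 3/50) = 50/9.
Check powers of 4: 4^1 = 4 <= 50/9, 4^2 = 16 > 50/9.
So the smallest such N is 2. Check: g(2) = 1/(3 * 16) = 1/48 < 3/50.

2


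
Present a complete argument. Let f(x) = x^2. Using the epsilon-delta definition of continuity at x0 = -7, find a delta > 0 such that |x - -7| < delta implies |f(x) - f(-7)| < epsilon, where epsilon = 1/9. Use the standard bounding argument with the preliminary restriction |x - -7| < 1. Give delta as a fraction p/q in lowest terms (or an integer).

Factor: |x^2 - (-7)^2| = |x - -7| * |x + -7|.
Impose |x - -7| < 1 first. Then |x + -7| = |(x - -7) + 2*(-7)| <= |x - -7| + 2*|-7| < 1 + 14 = 15.
So |x^2 - (-7)^2| < delta * 15.
We need delta * 15 <= 1/9, i.e. delta <= 1/9/15 = 1/135.
Since 1/135 < 1, this is tighter than 1; take delta = 1/135.
So delta = 1/135 works.

1/135


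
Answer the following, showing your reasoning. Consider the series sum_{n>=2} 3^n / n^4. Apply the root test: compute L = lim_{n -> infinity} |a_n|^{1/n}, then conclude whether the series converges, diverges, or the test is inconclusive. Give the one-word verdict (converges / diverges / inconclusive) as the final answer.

Let a_n denote the general term. Form |a_n|^(1/n) and simplify:
|a_n|^(1/n) = 3/n^(4/n)
Take the limit as n -> infinity: L = 3.
Since L = 3 > 1, the root test implies divergence.

diverges


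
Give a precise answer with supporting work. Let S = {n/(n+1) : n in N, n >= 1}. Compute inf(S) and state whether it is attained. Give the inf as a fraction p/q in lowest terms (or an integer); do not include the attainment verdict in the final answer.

Analysis:
- Values: 1/2, 2/3, 3/4, 4/5, ... strictly increasing.
- Minimum is 1/2 (n=1); inf = 1/2 (attained).
- n/(n+1) = 1 - 1/(n+1) -> 1 from below as n -> infinity, and never equals 1.
- So sup = 1 (not attained).
Conclusion: inf(S) = 1/2, attained in S.

1/2


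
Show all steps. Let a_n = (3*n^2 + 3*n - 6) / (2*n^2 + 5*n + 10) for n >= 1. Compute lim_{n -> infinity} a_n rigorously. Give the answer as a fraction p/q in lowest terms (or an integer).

Divide numerator and denominator by n^2, the highest power:
numerator / n^2 = 3 + 3/n - 6/n^2
denominator / n^2 = 2 + 5/n + 10/n^2
As n -> infinity, all terms of the form c/n^k (k >= 1) tend to 0.
So numerator / n^2 -> 3 and denominator / n^2 -> 2.
Therefore lim a_n = 3/2.

3/2


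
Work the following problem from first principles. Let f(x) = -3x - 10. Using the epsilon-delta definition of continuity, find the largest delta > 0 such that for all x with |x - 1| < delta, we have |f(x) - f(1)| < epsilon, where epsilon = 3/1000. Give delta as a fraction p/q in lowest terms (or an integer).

We compute f(1) = -3*(1) - 10 = -13.
|f(x) - f(1)| = |-3x - 10 - (-13)| = |-3(x - 1)| = 3|x - 1|.
We need 3|x - 1| < 3/1000, i.e. |x - 1| < 3/1000 / 3 = 1/1000.
So any delta <= 1/1000 works. Conversely, if delta > 1/1000, then x = 1 + 1/1000 satisfies |x - 1| = 1/1000 < delta but |f(x) - f(1)| = 3 * 1/1000 = 3/1000, which is not < 3/1000; so no larger delta works.
Hence the largest such delta is 1/1000.

1/1000


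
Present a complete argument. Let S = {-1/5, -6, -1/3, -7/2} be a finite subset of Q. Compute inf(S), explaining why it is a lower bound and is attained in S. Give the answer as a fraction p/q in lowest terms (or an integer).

S is finite, so inf(S) = min(S).
Sorted increasing:
-6, -7/2, -1/3, -1/5
The extremum is -6.
For every x in S, x >= -6. And -6 is in S, so it is attained.
Therefore inf(S) = -6.

-6


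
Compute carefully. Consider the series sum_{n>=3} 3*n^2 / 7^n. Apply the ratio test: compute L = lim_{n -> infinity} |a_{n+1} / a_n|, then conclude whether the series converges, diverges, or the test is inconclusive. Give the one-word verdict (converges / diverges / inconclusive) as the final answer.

Let a_n denote the general term. Form the ratio a_{n+1}/a_n and simplify:
a_{n+1}/a_n = (n + 1)^2/(7*n^2)
Take the limit as n -> infinity: L = 1/7.
Since L = 1/7 < 1, the ratio test implies the series converges.

converges


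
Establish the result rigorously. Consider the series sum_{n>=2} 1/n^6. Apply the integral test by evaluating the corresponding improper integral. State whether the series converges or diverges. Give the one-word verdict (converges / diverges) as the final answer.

Let f(x) = x^(-6). Then f is positive, continuous, and decreasing on [2, infinity), so the integral test applies.
Compute the improper integral int_{2}^infinity f(x) dx:
  antiderivative F(x) = -1/(5*x^5).
  As x -> infinity, F(x) -> 0 (since p = 6 > 1).
  So int = F(infinity) - F(2) = 0 - (-1/160) = 1/160.
  Finite, so by the integral test, the series converges.

converges


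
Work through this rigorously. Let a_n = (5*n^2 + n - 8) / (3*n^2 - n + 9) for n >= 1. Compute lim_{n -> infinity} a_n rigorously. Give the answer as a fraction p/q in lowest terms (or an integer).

Divide numerator and denominator by n^2, the highest power:
numerator / n^2 = 5 + 1/n - 8/n^2
denominator / n^2 = 3 - 1/n + 9/n^2
As n -> infinity, all terms of the form c/n^k (k >= 1) tend to 0.
So numerator / n^2 -> 5 and denominator / n^2 -> 3.
Therefore lim a_n = 5/3.

5/3


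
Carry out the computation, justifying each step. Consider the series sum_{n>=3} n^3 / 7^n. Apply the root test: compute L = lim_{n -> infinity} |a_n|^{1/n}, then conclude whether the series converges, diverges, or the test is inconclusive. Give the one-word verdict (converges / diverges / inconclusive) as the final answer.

Let a_n denote the general term. Form |a_n|^(1/n) and simplify:
|a_n|^(1/n) = n^(3/n)/7
Take the limit as n -> infinity: L = 1/7.
Since L = 1/7 < 1, the root test implies convergence.

converges


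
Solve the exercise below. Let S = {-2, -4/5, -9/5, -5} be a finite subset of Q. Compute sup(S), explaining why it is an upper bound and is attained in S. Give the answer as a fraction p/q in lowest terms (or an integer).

S is finite, so sup(S) = max(S).
Sorted decreasing:
-4/5, -9/5, -2, -5
The extremum is -4/5.
For every x in S, x <= -4/5. And -4/5 is in S, so it is attained.
Therefore sup(S) = -4/5.

-4/5


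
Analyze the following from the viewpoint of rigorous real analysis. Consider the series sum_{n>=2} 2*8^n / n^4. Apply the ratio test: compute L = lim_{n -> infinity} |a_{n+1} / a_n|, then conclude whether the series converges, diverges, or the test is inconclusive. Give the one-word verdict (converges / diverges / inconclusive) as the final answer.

Let a_n denote the general term. Form the ratio a_{n+1}/a_n and simplify:
a_{n+1}/a_n = 8*n^4/(n + 1)^4
Take the limit as n -> infinity: L = 8.
Since L = 8 > 1 (or L = infinity), the ratio test implies the series diverges.

diverges
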